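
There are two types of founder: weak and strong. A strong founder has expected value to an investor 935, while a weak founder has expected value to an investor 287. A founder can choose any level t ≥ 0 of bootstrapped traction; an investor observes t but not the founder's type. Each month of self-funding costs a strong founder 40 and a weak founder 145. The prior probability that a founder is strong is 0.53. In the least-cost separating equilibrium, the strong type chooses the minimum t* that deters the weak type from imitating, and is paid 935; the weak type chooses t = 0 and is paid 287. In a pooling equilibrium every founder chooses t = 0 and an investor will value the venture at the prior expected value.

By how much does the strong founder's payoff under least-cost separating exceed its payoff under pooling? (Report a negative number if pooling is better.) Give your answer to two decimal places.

Least-cost separating signal: t* solves 287 = 935 − 145·t*, so t* = (935 − 287)/145 ≈ 4.4690.
Strong type's separating payoff: 935 − 40 × t* = 935 − 40 × (935 − 287)/145 = 935 − 25920/145 ≈ 756.2414.
Pooling payoff: 0.53 × 935 + 0.47 × 287 = 630.44.
Difference: 756.2414 − 630.44 = 125.8014, i.e. 125.80 to two decimal places.
The strong type prefers to separate.

125.80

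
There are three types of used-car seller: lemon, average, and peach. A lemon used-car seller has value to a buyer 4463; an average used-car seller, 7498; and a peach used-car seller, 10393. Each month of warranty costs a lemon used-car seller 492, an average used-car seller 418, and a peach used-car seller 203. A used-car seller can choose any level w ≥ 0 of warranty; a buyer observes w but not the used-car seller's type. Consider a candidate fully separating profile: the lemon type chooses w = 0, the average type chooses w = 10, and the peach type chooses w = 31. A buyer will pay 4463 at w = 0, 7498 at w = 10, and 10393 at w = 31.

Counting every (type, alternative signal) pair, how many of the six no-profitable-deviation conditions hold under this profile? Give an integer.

3

Average (own payoff 7498 − 418×10 = 3318): to w=0 gives 4463 → profitable ✗; to w=31 gives 10393 − 418×31 = -2565 → no gain ✓.
Lemon (own payoff 4463): to w=10 gives 7498 − 492×10 = 2578 → no gain ✓; to w=31 gives 10393 − 492×31 = -4859 → no gain ✓.
Peach (own payoff 10393 − 203×31 = 4100): to w=0 gives 4463 → profitable ✗; to w=10 gives 7498 − 203×10 = 5468 → profitable ✗.
3 of the 6 constraints hold; not an equilibrium.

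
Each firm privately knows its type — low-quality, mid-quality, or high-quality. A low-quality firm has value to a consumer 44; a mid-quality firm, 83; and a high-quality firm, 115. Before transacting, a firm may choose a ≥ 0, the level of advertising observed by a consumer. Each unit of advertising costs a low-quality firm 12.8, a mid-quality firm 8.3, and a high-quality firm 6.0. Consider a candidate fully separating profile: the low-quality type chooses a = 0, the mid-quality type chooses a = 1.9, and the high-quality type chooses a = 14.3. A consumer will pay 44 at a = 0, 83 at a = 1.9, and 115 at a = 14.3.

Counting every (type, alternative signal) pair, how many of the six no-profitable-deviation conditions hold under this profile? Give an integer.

Low-quality (own payoff 44): to a=1.9 gives 83 − 12.8×1.9 = 58.68 → profitable ✗; to a=14.3 gives 115 − 12.8×14.3 = -68.04 → no gain ✓.
Mid-quality (own payoff 83 − 8.3×1.9 = 67.23): to a=0 gives 44 → no gain ✓; to a=14.3 gives 115 − 8.3×14.3 = -3.69 → no gain ✓.
High-quality (own payoff 115 − 6.0×14.3 = 29.2): to a=0 gives 44 → profitable ✗; to a=1.9 gives 83 − 6.0×1.9 = 71.6 → profitable ✗.
3 of the 6 constraints hold; not an equilibrium.

3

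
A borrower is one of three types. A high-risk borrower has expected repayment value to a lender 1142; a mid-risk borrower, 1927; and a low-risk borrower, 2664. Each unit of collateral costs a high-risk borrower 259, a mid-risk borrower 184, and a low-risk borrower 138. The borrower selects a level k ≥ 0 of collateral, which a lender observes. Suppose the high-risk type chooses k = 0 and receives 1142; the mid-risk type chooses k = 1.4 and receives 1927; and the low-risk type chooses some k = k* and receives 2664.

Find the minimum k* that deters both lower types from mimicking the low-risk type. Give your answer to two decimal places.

5.88

High-risk type (on-path payoff 1142) won't mimic when 1142 ≥ 2664 − 259·k*, i.e. k* ≥ 5.88.
Mid-risk type (on-path payoff 1927 − 184×1.4 = 1669.4) won't mimic when 1669.4 ≥ 2664 − 184·k*, i.e. k* ≥ 5.41.
Both must hold, so k* = max(5.88, 5.41) = 5.88. The high-risk type's constraint binds.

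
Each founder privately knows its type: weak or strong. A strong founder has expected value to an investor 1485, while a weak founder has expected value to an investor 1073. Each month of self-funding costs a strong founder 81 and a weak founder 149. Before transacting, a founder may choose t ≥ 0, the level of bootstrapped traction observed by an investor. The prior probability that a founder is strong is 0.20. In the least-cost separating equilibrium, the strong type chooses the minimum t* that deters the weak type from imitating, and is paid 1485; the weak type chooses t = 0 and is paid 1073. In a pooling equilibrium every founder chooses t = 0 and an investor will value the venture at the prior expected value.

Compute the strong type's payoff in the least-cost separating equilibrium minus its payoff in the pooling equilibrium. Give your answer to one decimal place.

105.6

Least-cost separating signal: t* solves 1073 = 1485 − 149·t*, so t* = (1485 − 1073)/149 ≈ 2.7651.
Strong type's separating payoff: 1485 − 81 × t* = 1485 − 81 × (1485 − 1073)/149 = 1485 − 33372/149 ≈ 1261.027.
Pooling payoff: 0.20 × 1485 + 0.80 × 1073 = 1155.4.
Difference: 1261.027 − 1155.4 = 105.627, i.e. 105.6 to one decimal place.
The strong type prefers to separate.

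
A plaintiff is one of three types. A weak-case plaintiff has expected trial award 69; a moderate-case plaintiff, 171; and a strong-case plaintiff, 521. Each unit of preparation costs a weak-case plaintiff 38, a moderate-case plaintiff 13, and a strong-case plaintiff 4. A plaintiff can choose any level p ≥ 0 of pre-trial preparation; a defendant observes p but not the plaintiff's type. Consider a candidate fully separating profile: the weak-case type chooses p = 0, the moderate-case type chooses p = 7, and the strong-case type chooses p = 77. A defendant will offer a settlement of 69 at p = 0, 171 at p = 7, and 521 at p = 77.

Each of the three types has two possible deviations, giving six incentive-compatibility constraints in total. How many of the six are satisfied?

Moderate-case (own payoff 171 − 13×7 = 80): to p=0 gives 69 → no gain ✓; to p=77 gives 521 − 13×77 = -480 → no gain ✓.
Weak-case (own payoff 69): to p=7 gives 171 − 38×7 = -95 → no gain ✓; to p=77 gives 521 − 38×77 = -2405 → no gain ✓.
Strong-case (own payoff 521 − 4×77 = 213): to p=0 gives 69 → no gain ✓; to p=7 gives 171 − 4×7 = 143 → no gain ✓.
6 of the 6 constraints hold; this profile is a separating equilibrium.

6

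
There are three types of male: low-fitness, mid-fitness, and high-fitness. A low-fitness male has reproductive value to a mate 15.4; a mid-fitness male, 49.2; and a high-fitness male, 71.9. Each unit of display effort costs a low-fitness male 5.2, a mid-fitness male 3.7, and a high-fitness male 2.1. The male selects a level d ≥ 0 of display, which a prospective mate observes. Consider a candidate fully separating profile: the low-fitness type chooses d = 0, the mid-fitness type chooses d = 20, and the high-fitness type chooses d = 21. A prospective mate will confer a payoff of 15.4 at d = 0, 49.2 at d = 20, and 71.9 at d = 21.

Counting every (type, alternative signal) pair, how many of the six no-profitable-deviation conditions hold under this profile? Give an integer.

Mid-fitness (own payoff 49.2 − 3.7×20 = -24.8): to d=0 gives 15.4 → profitable ✗; to d=21 gives 71.9 − 3.7×21 = -5.8 → profitable ✗.
High-fitness (own payoff 71.9 − 2.1×21 = 27.8): to d=0 gives 15.4 → no gain ✓; to d=20 gives 49.2 − 2.1×20 = 7.2 → no gain ✓.
Low-fitness (own payoff 15.4): to d=20 gives 49.2 − 5.2×20 = -54.8 → no gain ✓; to d=21 gives 71.9 − 5.2×21 = -37.3 → no gain ✓.
4 of the 6 constraints hold; not an equilibrium.

4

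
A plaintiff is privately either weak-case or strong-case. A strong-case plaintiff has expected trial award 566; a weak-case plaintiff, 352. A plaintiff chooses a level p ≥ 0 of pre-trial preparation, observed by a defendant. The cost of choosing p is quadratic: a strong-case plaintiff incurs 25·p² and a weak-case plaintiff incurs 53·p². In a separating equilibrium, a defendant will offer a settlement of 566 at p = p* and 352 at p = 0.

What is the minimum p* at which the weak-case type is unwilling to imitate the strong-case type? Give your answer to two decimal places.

2.01

The weak-case type at p = 0 receives 352; imitating at p* yields 566 − 53·p*².
Indifference: 352 = 566 − 53·p*², so p*² = (566 − 352) / 53 ≈ 4.0377.
p* = √4.0377 ≈ 2.01.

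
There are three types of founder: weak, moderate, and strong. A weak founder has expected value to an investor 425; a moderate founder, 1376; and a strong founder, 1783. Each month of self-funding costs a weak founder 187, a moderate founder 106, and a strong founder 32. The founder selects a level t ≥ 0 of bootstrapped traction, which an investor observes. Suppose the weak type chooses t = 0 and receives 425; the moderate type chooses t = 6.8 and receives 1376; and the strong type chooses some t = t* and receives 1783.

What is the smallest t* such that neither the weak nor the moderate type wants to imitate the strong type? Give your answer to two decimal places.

10.64

Weak type (on-path payoff 425) won't mimic when 425 ≥ 1783 − 187·t*, i.e. t* ≥ 7.26.
Moderate type (on-path payoff 1376 − 106×6.8 = 655.2) won't mimic when 655.2 ≥ 1783 − 106·t*, i.e. t* ≥ 10.64.
Both must hold, so t* = max(7.26, 10.64) = 10.64. The moderate type's constraint binds.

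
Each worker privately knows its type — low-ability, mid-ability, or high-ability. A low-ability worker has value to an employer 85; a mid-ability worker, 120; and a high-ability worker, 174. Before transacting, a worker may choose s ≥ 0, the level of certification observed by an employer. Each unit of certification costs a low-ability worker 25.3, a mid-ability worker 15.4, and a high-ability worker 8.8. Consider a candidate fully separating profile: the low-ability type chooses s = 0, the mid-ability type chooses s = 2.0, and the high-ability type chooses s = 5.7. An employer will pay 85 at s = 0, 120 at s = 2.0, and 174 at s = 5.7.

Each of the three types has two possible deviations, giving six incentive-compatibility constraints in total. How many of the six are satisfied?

6

High-ability (own payoff 174 − 8.8×5.7 = 123.84): to s=0 gives 85 → no gain ✓; to s=2.0 gives 120 − 8.8×2.0 = 102.4 → no gain ✓.
Low-ability (own payoff 85): to s=2.0 gives 120 − 25.3×2.0 = 69.4 → no gain ✓; to s=5.7 gives 174 − 25.3×5.7 = 29.79 → no gain ✓.
Mid-ability (own payoff 120 − 15.4×2.0 = 89.2): to s=0 gives 85 → no gain ✓; to s=5.7 gives 174 − 15.4×5.7 = 86.22 → no gain ✓.
6 of the 6 constraints hold; this profile is a separating equilibrium.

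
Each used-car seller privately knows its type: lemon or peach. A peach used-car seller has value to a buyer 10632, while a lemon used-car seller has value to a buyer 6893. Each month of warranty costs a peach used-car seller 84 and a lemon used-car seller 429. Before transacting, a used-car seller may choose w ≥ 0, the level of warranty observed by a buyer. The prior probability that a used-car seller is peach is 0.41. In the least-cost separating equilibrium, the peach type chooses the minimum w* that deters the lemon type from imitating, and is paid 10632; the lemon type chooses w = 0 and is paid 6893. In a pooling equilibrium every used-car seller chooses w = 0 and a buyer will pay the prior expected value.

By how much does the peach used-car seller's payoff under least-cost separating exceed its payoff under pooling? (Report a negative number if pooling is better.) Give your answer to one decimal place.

1473.9

Least-cost separating signal: w* solves 6893 = 10632 − 429·w*, so w* = (10632 − 6893)/429 ≈ 8.7156.
Peach type's separating payoff: 10632 − 84 × w* = 10632 − 84 × (10632 − 6893)/429 = 10632 − 314076/429 ≈ 9899.888.
Pooling payoff: 0.41 × 10632 + 0.59 × 6893 = 8425.99.
Difference: 9899.888 − 8425.99 = 1473.898, i.e. 1473.9 to one decimal place.
The peach type prefers to separate.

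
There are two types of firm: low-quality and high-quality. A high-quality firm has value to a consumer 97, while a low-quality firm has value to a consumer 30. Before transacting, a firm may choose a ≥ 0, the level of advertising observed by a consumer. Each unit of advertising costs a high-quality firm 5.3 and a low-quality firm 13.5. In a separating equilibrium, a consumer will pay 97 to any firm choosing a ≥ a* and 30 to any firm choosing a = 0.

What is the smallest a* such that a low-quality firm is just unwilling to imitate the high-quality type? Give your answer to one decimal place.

5.0

A low-quality firm choosing a = 0 receives 30.
Imitating at a* instead would pay 97 at cost 13.5·a*, netting 97 − 13.5·a*.
Indifference: 30 = 97 − 13.5·a*, so a* = (97 − 30) / 13.5 ≈ 5.0.
At a* the low-quality type's incentive constraint just binds; the high-quality type strictly prefers a* since its per-unit cost is lower.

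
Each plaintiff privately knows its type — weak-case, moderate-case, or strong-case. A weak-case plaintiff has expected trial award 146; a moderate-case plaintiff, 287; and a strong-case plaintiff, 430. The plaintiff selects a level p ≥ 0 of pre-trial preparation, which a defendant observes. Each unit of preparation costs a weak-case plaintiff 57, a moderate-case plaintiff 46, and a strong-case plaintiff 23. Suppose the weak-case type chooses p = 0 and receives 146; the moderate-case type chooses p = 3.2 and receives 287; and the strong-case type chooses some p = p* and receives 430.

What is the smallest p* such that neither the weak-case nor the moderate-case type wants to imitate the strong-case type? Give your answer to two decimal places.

6.31

Moderate-case type (on-path payoff 287 − 46×3.2 = 139.8) won't mimic when 139.8 ≥ 430 − 46·p*, i.e. p* ≥ 6.31.
Weak-case type (on-path payoff 146) won't mimic when 146 ≥ 430 − 57·p*, i.e. p* ≥ 4.98.
Both must hold, so p* = max(4.98, 6.31) = 6.31. The moderate-case type's constraint binds.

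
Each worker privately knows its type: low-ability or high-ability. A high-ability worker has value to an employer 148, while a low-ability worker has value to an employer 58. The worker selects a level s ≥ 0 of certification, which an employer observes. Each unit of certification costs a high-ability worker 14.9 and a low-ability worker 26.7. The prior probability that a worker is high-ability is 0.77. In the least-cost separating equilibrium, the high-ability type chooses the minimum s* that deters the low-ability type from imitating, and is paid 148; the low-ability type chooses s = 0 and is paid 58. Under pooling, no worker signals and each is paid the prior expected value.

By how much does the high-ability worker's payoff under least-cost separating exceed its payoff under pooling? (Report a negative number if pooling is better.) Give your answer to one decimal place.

Least-cost separating signal: s* solves 58 = 148 − 26.7·s*, so s* = (148 − 58)/26.7 ≈ 3.3708.
High-ability type's separating payoff: 148 − 14.9 × s* = 148 − 14.9 × (148 − 58)/26.7 = 148 − 1341/26.7 ≈ 97.775.
Pooling payoff: 0.77 × 148 + 0.23 × 58 = 127.3.
Difference: 97.775 − 127.3 = -29.525, i.e. -29.5 to one decimal place.
The high-ability type would prefer the pooling outcome.

-29.5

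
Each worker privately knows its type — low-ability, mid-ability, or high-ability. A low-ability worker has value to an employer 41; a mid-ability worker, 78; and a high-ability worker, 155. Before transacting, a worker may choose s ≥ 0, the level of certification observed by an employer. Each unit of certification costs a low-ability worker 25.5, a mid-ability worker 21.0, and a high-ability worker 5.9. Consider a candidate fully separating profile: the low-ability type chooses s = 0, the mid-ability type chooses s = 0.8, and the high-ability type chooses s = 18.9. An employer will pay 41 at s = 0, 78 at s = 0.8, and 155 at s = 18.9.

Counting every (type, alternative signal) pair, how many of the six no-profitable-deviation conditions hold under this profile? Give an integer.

High-ability (own payoff 155 − 5.9×18.9 = 43.49): to s=0 gives 41 → no gain ✓; to s=0.8 gives 78 − 5.9×0.8 = 73.28 → profitable ✗.
Mid-ability (own payoff 78 − 21.0×0.8 = 61.2): to s=0 gives 41 → no gain ✓; to s=18.9 gives 155 − 21.0×18.9 = -241.9 → no gain ✓.
Low-ability (own payoff 41): to s=0.8 gives 78 − 25.5×0.8 = 57.6 → profitable ✗; to s=18.9 gives 155 − 25.5×18.9 = -326.95 → no gain ✓.
4 of the 6 constraints hold; not an equilibrium.

4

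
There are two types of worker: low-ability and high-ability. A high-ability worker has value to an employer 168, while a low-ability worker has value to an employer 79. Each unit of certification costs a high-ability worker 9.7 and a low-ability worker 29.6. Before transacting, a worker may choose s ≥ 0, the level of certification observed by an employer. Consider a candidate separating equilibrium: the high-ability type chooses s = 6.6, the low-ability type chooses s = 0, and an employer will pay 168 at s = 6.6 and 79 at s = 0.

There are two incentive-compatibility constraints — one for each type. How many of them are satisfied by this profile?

2

Low-ability type: stay at 0 → 79; mimic → 168 − 29.6 × 6.6 = -27.36. IC holds (79 ≥ -27.36).
High-ability type: signal → 168 − 9.7 × 6.6 = 103.98; deviate to 0 → 79. IC holds (103.98 ≥ 79).
2 of 2 constraints hold, so this is a separating equilibrium.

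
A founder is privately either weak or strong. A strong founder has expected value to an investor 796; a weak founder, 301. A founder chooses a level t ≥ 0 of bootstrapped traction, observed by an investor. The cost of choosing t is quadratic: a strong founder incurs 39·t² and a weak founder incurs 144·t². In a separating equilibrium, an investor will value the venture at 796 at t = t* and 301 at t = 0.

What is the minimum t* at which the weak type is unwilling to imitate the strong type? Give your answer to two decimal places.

The weak type at t = 0 receives 301; imitating at t* yields 796 − 144·t*².
Indifference: 301 = 796 − 144·t*², so t*² = (796 − 301) / 144 = 3.4375.
t* = √3.4375 ≈ 1.85.

1.85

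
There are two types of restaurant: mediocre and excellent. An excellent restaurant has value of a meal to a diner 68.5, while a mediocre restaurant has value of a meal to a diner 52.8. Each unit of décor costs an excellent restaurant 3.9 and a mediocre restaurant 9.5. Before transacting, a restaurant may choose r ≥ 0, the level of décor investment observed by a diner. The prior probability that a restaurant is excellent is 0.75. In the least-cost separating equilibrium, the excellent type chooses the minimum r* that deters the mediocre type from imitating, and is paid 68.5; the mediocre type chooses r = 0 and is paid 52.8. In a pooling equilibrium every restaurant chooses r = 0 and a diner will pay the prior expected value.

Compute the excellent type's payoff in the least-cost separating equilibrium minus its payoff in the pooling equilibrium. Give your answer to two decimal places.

Least-cost separating signal: r* solves 52.8 = 68.5 − 9.5·r*, so r* = (68.5 − 52.8)/9.5 ≈ 1.6526.
Excellent type's separating payoff: 68.5 − 3.9 × r* = 68.5 − 3.9 × (68.5 − 52.8)/9.5 = 68.5 − 61.23/9.5 ≈ 62.0547.
Pooling payoff: 0.75 × 68.5 + 0.25 × 52.8 = 64.575.
Difference: 62.0547 − 64.575 = -2.5203, i.e. -2.52 to two decimal places.
The excellent type would prefer the pooling outcome.

-2.52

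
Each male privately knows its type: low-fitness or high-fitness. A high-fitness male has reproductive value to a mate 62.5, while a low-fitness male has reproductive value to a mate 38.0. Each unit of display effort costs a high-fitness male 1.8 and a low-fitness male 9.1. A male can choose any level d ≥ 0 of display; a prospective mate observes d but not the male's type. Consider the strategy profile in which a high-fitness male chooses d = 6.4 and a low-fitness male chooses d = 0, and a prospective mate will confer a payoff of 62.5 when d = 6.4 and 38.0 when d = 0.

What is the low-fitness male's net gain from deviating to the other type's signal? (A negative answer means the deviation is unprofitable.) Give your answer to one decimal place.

-33.7

Playing d = 0 the low-fitness male receives 38.0.
Deviating to d = 6.4 brings payment 62.5 at cost 9.1 × 6.4 = 58.24, netting 4.26.
Gain from deviating: 4.26 − 38.0 = -33.74, i.e. -33.7 to one decimal place.
The gain is negative, so the low-fitness type's incentive-compatibility constraint is satisfied.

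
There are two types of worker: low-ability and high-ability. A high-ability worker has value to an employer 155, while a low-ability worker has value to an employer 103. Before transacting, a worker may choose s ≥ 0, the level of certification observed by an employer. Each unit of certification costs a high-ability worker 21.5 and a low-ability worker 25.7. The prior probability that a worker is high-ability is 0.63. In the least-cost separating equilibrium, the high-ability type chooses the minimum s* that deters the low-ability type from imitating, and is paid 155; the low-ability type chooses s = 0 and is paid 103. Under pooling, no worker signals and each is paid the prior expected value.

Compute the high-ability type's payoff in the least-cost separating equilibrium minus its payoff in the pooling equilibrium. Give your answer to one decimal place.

-24.3

Least-cost separating signal: s* solves 103 = 155 − 25.7·s*, so s* = (155 − 103)/25.7 ≈ 2.0233.
High-ability type's separating payoff: 155 − 21.5 × s* = 155 − 21.5 × (155 − 103)/25.7 = 155 − 1118/25.7 ≈ 111.498.
Pooling payoff: 0.63 × 155 + 0.37 × 103 = 135.76.
Difference: 111.498 − 135.76 = -24.262, i.e. -24.3 to one decimal place.
The high-ability type would prefer the pooling outcome.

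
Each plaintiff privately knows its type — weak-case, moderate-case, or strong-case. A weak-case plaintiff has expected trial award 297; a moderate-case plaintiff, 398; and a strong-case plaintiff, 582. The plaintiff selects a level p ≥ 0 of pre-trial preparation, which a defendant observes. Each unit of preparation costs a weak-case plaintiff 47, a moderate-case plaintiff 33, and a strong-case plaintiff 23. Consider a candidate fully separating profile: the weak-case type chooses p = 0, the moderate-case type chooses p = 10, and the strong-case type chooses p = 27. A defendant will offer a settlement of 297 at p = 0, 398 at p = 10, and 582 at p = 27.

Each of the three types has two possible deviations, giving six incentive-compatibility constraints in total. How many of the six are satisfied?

Strong-case (own payoff 582 − 23×27 = -39): to p=0 gives 297 → profitable ✗; to p=10 gives 398 − 23×10 = 168 → profitable ✗.
Weak-case (own payoff 297): to p=10 gives 398 − 47×10 = -72 → no gain ✓; to p=27 gives 582 − 47×27 = -687 → no gain ✓.
Moderate-case (own payoff 398 − 33×10 = 68): to p=0 gives 297 → profitable ✗; to p=27 gives 582 − 33×27 = -309 → no gain ✓.
3 of the 6 constraints hold; not an equilibrium.

3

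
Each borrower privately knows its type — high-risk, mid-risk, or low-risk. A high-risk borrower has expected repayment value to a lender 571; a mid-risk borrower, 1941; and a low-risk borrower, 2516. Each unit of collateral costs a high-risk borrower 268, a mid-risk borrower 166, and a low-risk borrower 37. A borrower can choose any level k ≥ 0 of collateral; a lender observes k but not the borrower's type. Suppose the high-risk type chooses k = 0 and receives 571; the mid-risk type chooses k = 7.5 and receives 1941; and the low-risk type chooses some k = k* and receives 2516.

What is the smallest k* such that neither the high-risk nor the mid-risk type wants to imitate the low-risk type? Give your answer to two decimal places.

High-risk type (on-path payoff 571) won't mimic when 571 ≥ 2516 − 268·k*, i.e. k* ≥ 7.26.
Mid-risk type (on-path payoff 1941 − 166×7.5 = 696) won't mimic when 696 ≥ 2516 − 166·k*, i.e. k* ≥ 10.96.
Both must hold, so k* = max(7.26, 10.96) = 10.96. The mid-risk type's constraint binds.

10.96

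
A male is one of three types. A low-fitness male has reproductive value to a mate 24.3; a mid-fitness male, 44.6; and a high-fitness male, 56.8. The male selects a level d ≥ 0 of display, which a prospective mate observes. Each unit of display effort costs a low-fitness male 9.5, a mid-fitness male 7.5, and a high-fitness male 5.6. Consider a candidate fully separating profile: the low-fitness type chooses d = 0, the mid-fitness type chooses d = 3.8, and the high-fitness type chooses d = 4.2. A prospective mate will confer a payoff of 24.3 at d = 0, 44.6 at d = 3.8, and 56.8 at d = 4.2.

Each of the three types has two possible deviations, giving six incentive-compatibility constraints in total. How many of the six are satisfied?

4

Mid-fitness (own payoff 44.6 − 7.5×3.8 = 16.1): to d=0 gives 24.3 → profitable ✗; to d=4.2 gives 56.8 − 7.5×4.2 = 25.3 → profitable ✗.
High-fitness (own payoff 56.8 − 5.6×4.2 = 33.28): to d=0 gives 24.3 → no gain ✓; to d=3.8 gives 44.6 − 5.6×3.8 = 23.32 → no gain ✓.
Low-fitness (own payoff 24.3): to d=3.8 gives 44.6 − 9.5×3.8 = 8.5 → no gain ✓; to d=4.2 gives 56.8 − 9.5×4.2 = 16.9 → no gain ✓.
4 of the 6 constraints hold; not an equilibrium.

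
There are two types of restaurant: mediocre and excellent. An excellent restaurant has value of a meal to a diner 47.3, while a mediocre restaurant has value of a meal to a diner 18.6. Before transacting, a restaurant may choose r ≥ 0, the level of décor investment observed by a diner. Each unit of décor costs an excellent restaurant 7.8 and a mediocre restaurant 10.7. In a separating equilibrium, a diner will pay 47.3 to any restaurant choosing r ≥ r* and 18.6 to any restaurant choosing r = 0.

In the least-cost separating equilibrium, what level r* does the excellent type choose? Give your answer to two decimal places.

A mediocre restaurant choosing r = 0 receives 18.6.
Imitating at r* instead would pay 47.3 at cost 10.7·r*, netting 47.3 − 10.7·r*.
Indifference: 18.6 = 47.3 − 10.7·r*, so r* = (47.3 − 18.6) / 10.7 ≈ 2.68.
This is the mediocre type's binding incentive-compatibility constraint; any r ≥ 2.68 sustains separation on that side.

2.68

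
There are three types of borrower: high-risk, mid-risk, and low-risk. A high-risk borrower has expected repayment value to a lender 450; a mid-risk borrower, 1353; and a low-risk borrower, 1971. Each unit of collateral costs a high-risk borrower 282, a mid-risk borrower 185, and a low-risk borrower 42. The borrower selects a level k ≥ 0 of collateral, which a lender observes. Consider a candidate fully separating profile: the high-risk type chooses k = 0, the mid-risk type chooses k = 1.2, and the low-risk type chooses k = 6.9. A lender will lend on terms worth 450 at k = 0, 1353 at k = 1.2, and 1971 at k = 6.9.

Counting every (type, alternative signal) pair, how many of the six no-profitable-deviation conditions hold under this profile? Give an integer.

5

High-risk (own payoff 450): to k=1.2 gives 1353 − 282×1.2 = 1014.6 → profitable ✗; to k=6.9 gives 1971 − 282×6.9 = 25.2 → no gain ✓.
Mid-risk (own payoff 1353 − 185×1.2 = 1131): to k=0 gives 450 → no gain ✓; to k=6.9 gives 1971 − 185×6.9 = 694.5 → no gain ✓.
Low-risk (own payoff 1971 − 42×6.9 = 1681.2): to k=0 gives 450 → no gain ✓; to k=1.2 gives 1353 − 42×1.2 = 1302.6 → no gain ✓.
5 of the 6 constraints hold; not an equilibrium.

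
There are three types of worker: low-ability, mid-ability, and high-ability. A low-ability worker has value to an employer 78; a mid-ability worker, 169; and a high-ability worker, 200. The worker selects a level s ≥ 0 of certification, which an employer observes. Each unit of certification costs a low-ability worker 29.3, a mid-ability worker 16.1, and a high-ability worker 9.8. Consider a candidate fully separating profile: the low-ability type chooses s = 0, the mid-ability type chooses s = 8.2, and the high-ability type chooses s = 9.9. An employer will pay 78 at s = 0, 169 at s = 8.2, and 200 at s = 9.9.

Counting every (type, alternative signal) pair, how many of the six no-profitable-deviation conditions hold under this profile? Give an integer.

4

Low-ability (own payoff 78): to s=8.2 gives 169 − 29.3×8.2 = -71.26 → no gain ✓; to s=9.9 gives 200 − 29.3×9.9 = -90.07 → no gain ✓.
High-ability (own payoff 200 − 9.8×9.9 = 102.98): to s=0 gives 78 → no gain ✓; to s=8.2 gives 169 − 9.8×8.2 = 88.64 → no gain ✓.
Mid-ability (own payoff 169 − 16.1×8.2 = 36.98): to s=0 gives 78 → profitable ✗; to s=9.9 gives 200 − 16.1×9.9 = 40.61 → profitable ✗.
4 of the 6 constraints hold; not an equilibrium.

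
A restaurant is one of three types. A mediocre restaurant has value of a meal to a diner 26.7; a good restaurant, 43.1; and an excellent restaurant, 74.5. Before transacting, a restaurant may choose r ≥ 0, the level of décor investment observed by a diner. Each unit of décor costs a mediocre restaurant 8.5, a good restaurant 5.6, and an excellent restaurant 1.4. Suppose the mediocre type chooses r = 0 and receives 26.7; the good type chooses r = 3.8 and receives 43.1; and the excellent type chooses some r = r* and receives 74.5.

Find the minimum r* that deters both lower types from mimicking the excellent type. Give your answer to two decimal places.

9.41

Good type (on-path payoff 43.1 − 5.6×3.8 = 21.82) won't mimic when 21.82 ≥ 74.5 − 5.6·r*, i.e. r* ≥ 9.41.
Mediocre type (on-path payoff 26.7) won't mimic when 26.7 ≥ 74.5 − 8.5·r*, i.e. r* ≥ 5.62.
Both must hold, so r* = max(5.62, 9.41) = 9.41. The good type's constraint binds.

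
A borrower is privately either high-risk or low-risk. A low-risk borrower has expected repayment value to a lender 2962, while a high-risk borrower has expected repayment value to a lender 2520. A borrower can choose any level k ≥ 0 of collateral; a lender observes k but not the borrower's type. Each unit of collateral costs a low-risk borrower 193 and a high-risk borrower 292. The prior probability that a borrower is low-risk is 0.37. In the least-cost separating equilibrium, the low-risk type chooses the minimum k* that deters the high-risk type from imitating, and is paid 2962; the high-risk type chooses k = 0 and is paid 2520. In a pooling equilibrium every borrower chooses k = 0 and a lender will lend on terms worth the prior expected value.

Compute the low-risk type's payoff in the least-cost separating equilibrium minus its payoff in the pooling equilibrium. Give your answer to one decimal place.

Least-cost separating signal: k* solves 2520 = 2962 − 292·k*, so k* = (2962 − 2520)/292 ≈ 1.5137.
Low-risk type's separating payoff: 2962 − 193 × k* = 2962 − 193 × (2962 − 2520)/292 = 2962 − 85306/292 ≈ 2669.856.
Pooling payoff: 0.37 × 2962 + 0.63 × 2520 = 2683.54.
Difference: 2669.856 − 2683.54 = -13.684, i.e. -13.7 to one decimal place.
The low-risk type would prefer the pooling outcome.

-13.7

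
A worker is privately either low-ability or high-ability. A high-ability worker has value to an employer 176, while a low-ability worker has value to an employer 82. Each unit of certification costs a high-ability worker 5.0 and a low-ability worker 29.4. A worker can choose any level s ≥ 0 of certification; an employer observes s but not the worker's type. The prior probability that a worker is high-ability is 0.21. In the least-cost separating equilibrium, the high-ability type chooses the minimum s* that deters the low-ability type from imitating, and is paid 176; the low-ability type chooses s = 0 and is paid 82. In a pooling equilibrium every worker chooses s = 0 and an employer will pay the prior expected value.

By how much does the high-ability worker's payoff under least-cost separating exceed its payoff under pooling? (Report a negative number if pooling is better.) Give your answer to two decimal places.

Least-cost separating signal: s* solves 82 = 176 − 29.4·s*, so s* = (176 − 82)/29.4 ≈ 3.1973.
High-ability type's separating payoff: 176 − 5.0 × s* = 176 − 5.0 × (176 − 82)/29.4 = 176 − 470/29.4 ≈ 160.0136.
Pooling payoff: 0.21 × 176 + 0.79 × 82 = 101.74.
Difference: 160.0136 − 101.74 = 58.2736, i.e. 58.27 to two decimal places.
The high-ability type prefers to separate.

58.27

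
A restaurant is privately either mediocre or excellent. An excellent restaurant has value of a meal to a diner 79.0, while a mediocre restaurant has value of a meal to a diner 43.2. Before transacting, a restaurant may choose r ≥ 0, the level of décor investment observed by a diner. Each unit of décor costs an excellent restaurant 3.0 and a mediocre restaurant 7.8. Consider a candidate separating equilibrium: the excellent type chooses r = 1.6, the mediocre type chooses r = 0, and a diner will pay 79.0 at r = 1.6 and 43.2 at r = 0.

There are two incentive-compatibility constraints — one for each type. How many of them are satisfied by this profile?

Excellent type: signal → 79.0 − 3.0 × 1.6 = 74.2; deviate to 0 → 43.2. IC holds (74.2 ≥ 43.2).
Mediocre type: stay at 0 → 43.2; mimic → 79.0 − 7.8 × 1.6 = 66.52. IC fails (43.2 < 66.52).
1 of 2 constraints hold, so this profile is not an equilibrium.

1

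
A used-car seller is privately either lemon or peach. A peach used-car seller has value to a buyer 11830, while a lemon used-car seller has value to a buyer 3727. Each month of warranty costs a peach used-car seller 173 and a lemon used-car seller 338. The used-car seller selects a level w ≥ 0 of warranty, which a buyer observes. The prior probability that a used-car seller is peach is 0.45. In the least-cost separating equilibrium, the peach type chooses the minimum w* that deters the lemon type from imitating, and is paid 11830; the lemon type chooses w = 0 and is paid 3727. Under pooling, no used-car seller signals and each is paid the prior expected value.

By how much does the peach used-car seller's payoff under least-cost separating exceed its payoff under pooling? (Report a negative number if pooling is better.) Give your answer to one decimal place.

309.3

Least-cost separating signal: w* solves 3727 = 11830 − 338·w*, so w* = (11830 − 3727)/338 ≈ 23.9734.
Peach type's separating payoff: 11830 − 173 × w* = 11830 − 173 × (11830 − 3727)/338 = 11830 − 1401819/338 ≈ 7682.607.
Pooling payoff: 0.45 × 11830 + 0.55 × 3727 = 7373.35.
Difference: 7682.607 − 7373.35 = 309.257, i.e. 309.3 to one decimal place.
The peach type prefers to separate.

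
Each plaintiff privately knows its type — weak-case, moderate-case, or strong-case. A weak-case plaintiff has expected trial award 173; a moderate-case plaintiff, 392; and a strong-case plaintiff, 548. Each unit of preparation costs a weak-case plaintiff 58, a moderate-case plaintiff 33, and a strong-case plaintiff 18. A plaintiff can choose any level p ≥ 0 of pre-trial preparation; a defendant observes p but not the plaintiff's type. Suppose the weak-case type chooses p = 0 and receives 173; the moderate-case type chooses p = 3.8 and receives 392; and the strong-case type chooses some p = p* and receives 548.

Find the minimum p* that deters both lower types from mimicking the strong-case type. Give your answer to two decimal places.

Moderate-case type (on-path payoff 392 − 33×3.8 = 266.6) won't mimic when 266.6 ≥ 548 − 33·p*, i.e. p* ≥ 8.53.
Weak-case type (on-path payoff 173) won't mimic when 173 ≥ 548 − 58·p*, i.e. p* ≥ 6.47.
Both must hold, so p* = max(6.47, 8.53) = 8.53. The moderate-case type's constraint binds.

8.53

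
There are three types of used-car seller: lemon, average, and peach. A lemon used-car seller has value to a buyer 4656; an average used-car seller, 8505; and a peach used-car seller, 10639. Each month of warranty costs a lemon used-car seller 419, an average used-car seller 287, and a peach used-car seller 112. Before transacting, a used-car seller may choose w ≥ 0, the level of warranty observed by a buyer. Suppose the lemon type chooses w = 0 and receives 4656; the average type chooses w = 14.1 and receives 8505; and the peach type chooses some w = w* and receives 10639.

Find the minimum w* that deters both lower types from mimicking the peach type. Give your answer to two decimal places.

21.54

Lemon type (on-path payoff 4656) won't mimic when 4656 ≥ 10639 − 419·w*, i.e. w* ≥ 14.28.
Average type (on-path payoff 8505 − 287×14.1 = 4458.3) won't mimic when 4458.3 ≥ 10639 − 287·w*, i.e. w* ≥ 21.54.
Both must hold, so w* = max(14.28, 21.54) = 21.54. The average type's constraint binds.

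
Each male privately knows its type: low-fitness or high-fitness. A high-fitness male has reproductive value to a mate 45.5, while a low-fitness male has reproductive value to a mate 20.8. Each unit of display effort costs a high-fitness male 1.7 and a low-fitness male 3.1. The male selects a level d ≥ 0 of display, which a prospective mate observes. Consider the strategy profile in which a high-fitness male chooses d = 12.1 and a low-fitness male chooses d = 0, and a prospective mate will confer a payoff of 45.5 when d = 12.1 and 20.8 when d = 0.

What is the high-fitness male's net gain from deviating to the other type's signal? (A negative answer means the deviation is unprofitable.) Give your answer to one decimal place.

-4.1

Playing d = 12.1 the high-fitness male receives 45.5 − 1.7 × 12.1 = 24.93.
Deviating to d = 0 yields 20.8 instead.
Gain from deviating: 20.8 − 24.93 = -4.13, i.e. -4.1 to one decimal place.
The gain is negative, so the high-fitness type's incentive-compatibility constraint is satisfied.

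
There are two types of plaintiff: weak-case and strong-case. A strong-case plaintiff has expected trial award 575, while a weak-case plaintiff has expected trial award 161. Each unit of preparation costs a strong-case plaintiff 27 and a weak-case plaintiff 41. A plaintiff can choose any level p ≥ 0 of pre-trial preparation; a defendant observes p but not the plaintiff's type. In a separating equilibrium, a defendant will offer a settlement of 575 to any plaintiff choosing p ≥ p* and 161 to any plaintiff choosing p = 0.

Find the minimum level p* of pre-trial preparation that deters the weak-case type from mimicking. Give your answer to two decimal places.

A weak-case plaintiff choosing p = 0 receives 161.
Imitating at p* instead would pay 575 at cost 41·p*, netting 575 − 41·p*.
Indifference: 161 = 575 − 41·p*, so p* = (575 − 161) / 41 ≈ 10.10.
This is the weak-case type's binding incentive-compatibility constraint; any p ≥ 10.10 sustains separation on that side.

10.10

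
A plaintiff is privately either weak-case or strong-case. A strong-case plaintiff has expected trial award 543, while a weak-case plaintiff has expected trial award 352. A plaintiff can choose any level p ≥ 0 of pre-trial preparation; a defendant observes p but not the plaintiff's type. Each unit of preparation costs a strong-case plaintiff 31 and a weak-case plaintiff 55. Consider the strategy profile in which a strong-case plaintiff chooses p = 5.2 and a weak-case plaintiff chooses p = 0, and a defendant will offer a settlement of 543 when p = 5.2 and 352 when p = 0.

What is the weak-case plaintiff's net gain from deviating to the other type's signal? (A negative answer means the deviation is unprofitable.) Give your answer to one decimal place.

Playing p = 0 the weak-case plaintiff receives 352.
Deviating to p = 5.2 brings payment 543 at cost 55 × 5.2 = 286, netting 257.
Gain from deviating: 257 − 352 = -95.0.
The gain is negative, so the weak-case type's incentive-compatibility constraint is satisfied.

-95.0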